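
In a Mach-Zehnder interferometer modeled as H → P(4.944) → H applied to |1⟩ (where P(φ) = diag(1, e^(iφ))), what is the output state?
(0.3852 + 0.4866i)|0⟩ + (0.6148 - 0.4866i)|1⟩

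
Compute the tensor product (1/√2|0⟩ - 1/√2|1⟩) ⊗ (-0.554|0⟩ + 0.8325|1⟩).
-0.3917|00⟩ + 0.5887|01⟩ + 0.3917|10⟩ - 0.5887|11⟩

amp(|b₁b₂…⟩) = product of the factor amplitudes for bits b₁, b₂, …; only kets whose every factor amplitude is nonzero survive.
|00⟩: (1/√2)(-0.554) = -0.3917
|01⟩: (1/√2)(0.8325) = 0.5887
|10⟩: (-1/√2)(-0.554) = 0.3917
|11⟩: (-1/√2)(0.8325) = -0.5887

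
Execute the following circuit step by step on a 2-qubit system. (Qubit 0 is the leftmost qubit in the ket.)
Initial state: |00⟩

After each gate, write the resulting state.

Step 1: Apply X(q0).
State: |10⟩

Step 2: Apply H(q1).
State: 1/√2|10⟩ + 1/√2|11⟩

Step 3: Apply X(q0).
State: 1/√2|00⟩ + 1/√2|01⟩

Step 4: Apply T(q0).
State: 1/√2|00⟩ + 1/√2|01⟩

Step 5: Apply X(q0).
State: 1/√2|10⟩ + 1/√2|11⟩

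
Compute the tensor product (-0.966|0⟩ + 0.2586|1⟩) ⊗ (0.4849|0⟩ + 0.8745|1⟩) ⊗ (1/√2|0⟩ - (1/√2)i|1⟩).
-0.3312|000⟩ + 0.3312i|001⟩ - 0.5973|010⟩ + 0.5973i|011⟩ + 0.08867|100⟩ - 0.08867i|101⟩ + 0.1599|110⟩ - 0.1599i|111⟩

amp(|b₁b₂…⟩) = product of the factor amplitudes for bits b₁, b₂, …; only kets whose every factor amplitude is nonzero survive.
|000⟩: (-0.966)(0.4849)(1/√2) = -0.3312
|001⟩: (-0.966)(0.4849)(-(1/√2)i) = 0.3312i
|010⟩: (-0.966)(0.8745)(1/√2) = -0.5973
|011⟩: (-0.966)(0.8745)(-(1/√2)i) = 0.5973i
|100⟩: (0.2586)(0.4849)(1/√2) = 0.08867
|101⟩: (0.2586)(0.4849)(-(1/√2)i) = -0.08867i
|110⟩: (0.2586)(0.8745)(1/√2) = 0.1599
|111⟩: (0.2586)(0.8745)(-(1/√2)i) = -0.1599i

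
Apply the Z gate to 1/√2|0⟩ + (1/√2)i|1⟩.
1/√2|0⟩ - (1/√2)i|1⟩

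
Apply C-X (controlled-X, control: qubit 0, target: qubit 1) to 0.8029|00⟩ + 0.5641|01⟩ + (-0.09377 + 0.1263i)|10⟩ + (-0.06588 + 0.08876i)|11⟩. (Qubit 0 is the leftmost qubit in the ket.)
0.8029|00⟩ + 0.5641|01⟩ + (-0.06588 + 0.08876i)|10⟩ + (-0.09377 + 0.1263i)|11⟩

C-X leaves the control-|0⟩ kets |00⟩, |01⟩ unchanged and applies X to qubit 1 on the control-|1⟩ pair (|10⟩, |11⟩).
X = [[0, 1], [1, 0]].
With a = amp(|10⟩) = (-0.09377 + 0.1263i) and b = amp(|11⟩) = (-0.06588 + 0.08876i):
new amp(|10⟩) = (1)·b = (-0.06588 + 0.08876i)
new amp(|11⟩) = (1)·a = (-0.09377 + 0.1263i)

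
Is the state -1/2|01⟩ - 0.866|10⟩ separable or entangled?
Entangled

Writing the state as a|00⟩ + b|01⟩ + c|10⟩ + d|11⟩, it is a product state iff ad − bc = 0.
Here (a, b, c, d) = (0, -1/2, -0.866, 0): ad − bc = (0)(0) − (-1/2)(-0.866) = -0.433 ≠ 0, so the state is entangled.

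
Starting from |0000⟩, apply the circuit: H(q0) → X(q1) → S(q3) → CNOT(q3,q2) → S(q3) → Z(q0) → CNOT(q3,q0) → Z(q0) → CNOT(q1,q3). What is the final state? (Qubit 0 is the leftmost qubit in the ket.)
1/√2|0101⟩ + 1/√2|1101⟩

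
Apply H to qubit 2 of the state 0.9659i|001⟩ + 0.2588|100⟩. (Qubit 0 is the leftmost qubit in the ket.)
0.683i|000⟩ - 0.683i|001⟩ + 0.183|100⟩ + 0.183|101⟩

H on qubit 2 mixes each pair of kets that differ only in qubit 2: amplitudes (a, b) of (|…0…⟩, |…1…⟩) become ((a + b)/√2, (a − b)/√2). Kets absent from the input have amplitude 0.
(|000⟩, |001⟩): (a, b) = (0, 0.9659i) → (0.683i, -0.683i)
(|100⟩, |101⟩): (a, b) = (0.2588, 0) → (0.183, 0.183)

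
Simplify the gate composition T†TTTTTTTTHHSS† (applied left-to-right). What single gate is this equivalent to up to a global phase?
T†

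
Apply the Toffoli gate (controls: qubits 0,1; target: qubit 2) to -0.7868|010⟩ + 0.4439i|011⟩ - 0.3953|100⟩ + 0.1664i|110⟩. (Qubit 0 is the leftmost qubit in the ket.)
-0.7868|010⟩ + 0.4439i|011⟩ - 0.3953|100⟩ + 0.1664i|111⟩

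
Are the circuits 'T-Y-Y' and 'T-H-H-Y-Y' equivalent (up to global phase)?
Yes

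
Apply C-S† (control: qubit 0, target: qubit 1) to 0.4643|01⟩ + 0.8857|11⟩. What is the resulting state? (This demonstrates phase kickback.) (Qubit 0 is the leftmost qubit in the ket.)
0.4643|01⟩ - 0.8857i|11⟩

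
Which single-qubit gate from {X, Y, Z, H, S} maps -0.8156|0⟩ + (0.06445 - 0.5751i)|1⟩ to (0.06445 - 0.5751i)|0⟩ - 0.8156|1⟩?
X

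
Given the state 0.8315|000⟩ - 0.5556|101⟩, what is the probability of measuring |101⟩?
0.3087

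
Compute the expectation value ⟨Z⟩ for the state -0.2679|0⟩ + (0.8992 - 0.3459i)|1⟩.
-0.8564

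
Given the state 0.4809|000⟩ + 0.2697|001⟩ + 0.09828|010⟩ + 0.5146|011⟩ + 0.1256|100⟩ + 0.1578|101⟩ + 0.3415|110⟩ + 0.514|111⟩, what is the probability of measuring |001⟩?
0.07274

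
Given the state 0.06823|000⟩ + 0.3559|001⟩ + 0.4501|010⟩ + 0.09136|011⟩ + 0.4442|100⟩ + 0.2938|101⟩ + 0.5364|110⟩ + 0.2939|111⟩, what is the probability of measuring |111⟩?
0.08638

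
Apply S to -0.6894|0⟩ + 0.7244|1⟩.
-0.6894|0⟩ + 0.7244i|1⟩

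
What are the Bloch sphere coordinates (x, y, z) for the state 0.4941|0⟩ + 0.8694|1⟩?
(0.8591, 0, -0.5117)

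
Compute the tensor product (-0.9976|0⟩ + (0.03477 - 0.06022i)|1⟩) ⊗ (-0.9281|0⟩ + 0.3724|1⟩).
0.9259|00⟩ - 0.3715|01⟩ + (-0.03227 + 0.05589i)|10⟩ + (0.01295 - 0.02243i)|11⟩

amp(|b₁b₂…⟩) = product of the factor amplitudes for bits b₁, b₂, …; only kets whose every factor amplitude is nonzero survive.
|00⟩: (-0.9976)(-0.9281) = 0.9259
|01⟩: (-0.9976)(0.3724) = -0.3715
|10⟩: (0.03477 - 0.06022i)(-0.9281) = (-0.03227 + 0.05589i)
|11⟩: (0.03477 - 0.06022i)(0.3724) = (0.01295 - 0.02243i)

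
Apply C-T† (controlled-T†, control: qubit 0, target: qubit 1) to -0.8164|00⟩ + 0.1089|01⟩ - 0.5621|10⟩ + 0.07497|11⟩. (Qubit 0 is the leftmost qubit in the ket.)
-0.8164|00⟩ + 0.1089|01⟩ - 0.5621|10⟩ + (0.05301 - 0.05301i)|11⟩

C-T† leaves the control-|0⟩ kets |00⟩, |01⟩ unchanged and applies T† to qubit 1 on the control-|1⟩ pair (|10⟩, |11⟩).
T† = [[1, 0], [0, (1/√2 - (1/√2)i)]].
With a = amp(|10⟩) = -0.5621 and b = amp(|11⟩) = 0.07497:
new amp(|10⟩) = (1)·a = -0.5621
new amp(|11⟩) = (1/√2 - (1/√2)i)·b = (0.05301 - 0.05301i)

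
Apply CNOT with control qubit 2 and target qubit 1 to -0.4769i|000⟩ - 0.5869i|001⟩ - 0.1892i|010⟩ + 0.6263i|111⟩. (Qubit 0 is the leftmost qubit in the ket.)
-0.4769i|000⟩ - 0.1892i|010⟩ - 0.5869i|011⟩ + 0.6263i|101⟩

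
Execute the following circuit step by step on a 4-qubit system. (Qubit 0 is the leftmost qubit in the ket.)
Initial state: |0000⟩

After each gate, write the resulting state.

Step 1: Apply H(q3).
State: 1/√2|0000⟩ + 1/√2|0001⟩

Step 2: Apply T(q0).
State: 1/√2|0000⟩ + 1/√2|0001⟩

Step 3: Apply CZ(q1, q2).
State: 1/√2|0000⟩ + 1/√2|0001⟩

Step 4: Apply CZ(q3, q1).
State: 1/√2|0000⟩ + 1/√2|0001⟩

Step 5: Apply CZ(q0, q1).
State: 1/√2|0000⟩ + 1/√2|0001⟩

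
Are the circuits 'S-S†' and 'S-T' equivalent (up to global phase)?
No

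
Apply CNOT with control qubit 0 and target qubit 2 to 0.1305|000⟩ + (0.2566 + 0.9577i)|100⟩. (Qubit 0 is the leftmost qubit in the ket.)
0.1305|000⟩ + (0.2566 + 0.9577i)|101⟩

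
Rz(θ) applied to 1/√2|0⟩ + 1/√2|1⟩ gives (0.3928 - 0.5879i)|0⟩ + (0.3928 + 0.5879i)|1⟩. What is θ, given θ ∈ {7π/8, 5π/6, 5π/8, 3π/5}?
5π/8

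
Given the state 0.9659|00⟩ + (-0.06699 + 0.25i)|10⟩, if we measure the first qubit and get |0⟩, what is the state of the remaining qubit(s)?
|0⟩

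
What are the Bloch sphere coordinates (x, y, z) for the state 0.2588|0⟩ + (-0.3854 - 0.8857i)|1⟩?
(-0.1995, -0.4584, -0.866)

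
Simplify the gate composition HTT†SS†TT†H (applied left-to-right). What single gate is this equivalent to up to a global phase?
I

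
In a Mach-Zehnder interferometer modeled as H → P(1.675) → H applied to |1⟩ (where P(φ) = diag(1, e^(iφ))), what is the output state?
(0.552 - 0.4973i)|0⟩ + (0.448 + 0.4973i)|1⟩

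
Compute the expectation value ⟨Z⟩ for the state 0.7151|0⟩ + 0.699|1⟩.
0.02277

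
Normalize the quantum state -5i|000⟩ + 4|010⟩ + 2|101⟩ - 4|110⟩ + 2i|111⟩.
-0.6202i|000⟩ + 0.4961|010⟩ + 0.2481|101⟩ - 0.4961|110⟩ + 0.2481i|111⟩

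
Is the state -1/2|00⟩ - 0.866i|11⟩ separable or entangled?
Entangled

Writing the state as a|00⟩ + b|01⟩ + c|10⟩ + d|11⟩, it is a product state iff ad − bc = 0.
Here (a, b, c, d) = (-1/2, 0, 0, -0.866i): ad − bc = (-1/2)(-0.866i) − (0)(0) = 0.433i ≠ 0, so the state is entangled.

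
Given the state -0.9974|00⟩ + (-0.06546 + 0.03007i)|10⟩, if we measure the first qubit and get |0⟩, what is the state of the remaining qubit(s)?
-|0⟩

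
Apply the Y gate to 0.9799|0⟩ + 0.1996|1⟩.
-0.1996i|0⟩ + 0.9799i|1⟩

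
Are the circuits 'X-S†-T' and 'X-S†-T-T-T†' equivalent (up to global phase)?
Yes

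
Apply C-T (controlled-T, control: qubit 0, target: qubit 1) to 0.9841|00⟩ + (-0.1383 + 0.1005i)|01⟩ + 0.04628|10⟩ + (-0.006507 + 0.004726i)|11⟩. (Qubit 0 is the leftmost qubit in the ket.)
0.9841|00⟩ + (-0.1383 + 0.1005i)|01⟩ + 0.04628|10⟩ + (-0.007943 - 0.001259i)|11⟩

C-T leaves the control-|0⟩ kets |00⟩, |01⟩ unchanged and applies T to qubit 1 on the control-|1⟩ pair (|10⟩, |11⟩).
T = [[1, 0], [0, (1/√2 + (1/√2)i)]].
With a = amp(|10⟩) = 0.04628 and b = amp(|11⟩) = (-0.006507 + 0.004726i):
new amp(|10⟩) = (1)·a = 0.04628
new amp(|11⟩) = (1/√2 + (1/√2)i)·b = (-0.007943 - 0.001259i)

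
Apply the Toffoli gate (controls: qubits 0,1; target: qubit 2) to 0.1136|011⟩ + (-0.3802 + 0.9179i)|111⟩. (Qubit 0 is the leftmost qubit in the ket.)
0.1136|011⟩ + (-0.3802 + 0.9179i)|110⟩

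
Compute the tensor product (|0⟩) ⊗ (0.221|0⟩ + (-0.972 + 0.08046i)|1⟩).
0.221|00⟩ + (-0.972 + 0.08046i)|01⟩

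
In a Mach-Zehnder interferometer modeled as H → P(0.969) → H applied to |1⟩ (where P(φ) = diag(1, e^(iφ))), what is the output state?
(0.2169 - 0.4122i)|0⟩ + (0.7831 + 0.4122i)|1⟩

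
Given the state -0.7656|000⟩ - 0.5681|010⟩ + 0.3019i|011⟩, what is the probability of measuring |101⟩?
0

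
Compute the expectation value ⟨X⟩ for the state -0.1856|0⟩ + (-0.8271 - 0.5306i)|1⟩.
0.307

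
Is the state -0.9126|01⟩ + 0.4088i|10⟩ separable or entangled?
Entangled

Writing the state as a|00⟩ + b|01⟩ + c|10⟩ + d|11⟩, it is a product state iff ad − bc = 0.
Here (a, b, c, d) = (0, -0.9126, 0.4088i, 0): ad − bc = (0)(0) − (-0.9126)(0.4088i) = 0.3731i ≠ 0, so the state is entangled.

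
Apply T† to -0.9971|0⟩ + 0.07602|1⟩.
-0.9971|0⟩ + (0.05375 - 0.05375i)|1⟩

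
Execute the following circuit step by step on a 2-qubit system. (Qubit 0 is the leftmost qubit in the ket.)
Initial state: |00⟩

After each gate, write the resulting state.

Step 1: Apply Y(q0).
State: i|10⟩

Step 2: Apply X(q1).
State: i|11⟩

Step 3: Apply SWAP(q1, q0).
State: i|11⟩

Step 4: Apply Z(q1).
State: -i|11⟩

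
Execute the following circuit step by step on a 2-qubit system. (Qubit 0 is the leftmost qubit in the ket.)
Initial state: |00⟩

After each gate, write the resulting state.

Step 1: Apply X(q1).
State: |01⟩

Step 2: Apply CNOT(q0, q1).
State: |01⟩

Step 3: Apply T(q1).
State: (1/√2 + (1/√2)i)|01⟩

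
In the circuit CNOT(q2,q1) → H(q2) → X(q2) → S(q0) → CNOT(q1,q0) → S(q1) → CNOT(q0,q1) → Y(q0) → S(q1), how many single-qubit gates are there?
6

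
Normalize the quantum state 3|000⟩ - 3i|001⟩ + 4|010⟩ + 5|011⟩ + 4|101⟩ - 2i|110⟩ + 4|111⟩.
0.3078|000⟩ - 0.3078i|001⟩ + 0.4104|010⟩ + 0.513|011⟩ + 0.4104|101⟩ - 0.2052i|110⟩ + 0.4104|111⟩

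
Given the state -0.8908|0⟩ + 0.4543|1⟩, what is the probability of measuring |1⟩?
0.2064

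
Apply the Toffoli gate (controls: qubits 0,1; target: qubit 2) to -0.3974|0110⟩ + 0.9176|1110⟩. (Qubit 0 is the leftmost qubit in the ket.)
-0.3974|0110⟩ + 0.9176|1100⟩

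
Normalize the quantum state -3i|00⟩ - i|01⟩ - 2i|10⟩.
-0.8018i|00⟩ - 0.2673i|01⟩ - 0.5345i|10⟩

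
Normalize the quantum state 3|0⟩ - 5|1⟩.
0.5145|0⟩ - 0.8575|1⟩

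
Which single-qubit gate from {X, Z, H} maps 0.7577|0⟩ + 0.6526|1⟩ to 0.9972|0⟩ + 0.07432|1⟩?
H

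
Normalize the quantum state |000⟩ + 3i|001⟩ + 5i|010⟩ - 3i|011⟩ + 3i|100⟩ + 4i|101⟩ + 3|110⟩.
0.1132|000⟩ + 0.3397i|001⟩ + 0.5661i|010⟩ - 0.3397i|011⟩ + 0.3397i|100⟩ + 0.4529i|101⟩ + 0.3397|110⟩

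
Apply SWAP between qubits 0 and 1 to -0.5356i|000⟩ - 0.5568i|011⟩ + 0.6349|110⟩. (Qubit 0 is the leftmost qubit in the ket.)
-0.5356i|000⟩ - 0.5568i|101⟩ + 0.6349|110⟩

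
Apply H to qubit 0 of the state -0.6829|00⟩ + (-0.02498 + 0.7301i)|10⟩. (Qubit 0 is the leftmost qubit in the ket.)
(-0.5005 + 0.5163i)|00⟩ + (-0.4652 - 0.5163i)|10⟩

H on qubit 0 mixes each pair of kets that differ only in qubit 0: amplitudes (a, b) of (|…0…⟩, |…1…⟩) become ((a + b)/√2, (a − b)/√2). Kets absent from the input have amplitude 0.
(|00⟩, |10⟩): (a, b) = (-0.6829, (-0.02498 + 0.7301i)) → ((-0.5005 + 0.5163i), (-0.4652 - 0.5163i))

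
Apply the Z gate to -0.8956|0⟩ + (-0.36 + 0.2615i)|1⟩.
-0.8956|0⟩ + (0.36 - 0.2615i)|1⟩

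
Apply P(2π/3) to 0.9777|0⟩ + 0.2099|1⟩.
0.9777|0⟩ + (-0.105 + 0.1818i)|1⟩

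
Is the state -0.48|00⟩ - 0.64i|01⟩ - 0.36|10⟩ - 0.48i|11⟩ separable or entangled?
Separable

Writing the state as a|00⟩ + b|01⟩ + c|10⟩ + d|11⟩, it is a product state iff ad − bc = 0.
Here (a, b, c, d) = (-0.48, -0.64i, -0.36, -0.48i): ad − bc = (-0.48)(-0.48i) − (-0.64i)(-0.36) = 0, so the state is separable.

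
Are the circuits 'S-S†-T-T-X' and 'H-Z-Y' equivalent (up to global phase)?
No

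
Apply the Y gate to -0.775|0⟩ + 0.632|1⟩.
-0.632i|0⟩ - 0.775i|1⟩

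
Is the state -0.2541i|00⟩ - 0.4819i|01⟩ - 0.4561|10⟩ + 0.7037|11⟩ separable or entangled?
Entangled

Writing the state as a|00⟩ + b|01⟩ + c|10⟩ + d|11⟩, it is a product state iff ad − bc = 0.
Here (a, b, c, d) = (-0.2541i, -0.4819i, -0.4561, 0.7037): ad − bc = (-0.2541i)(0.7037) − (-0.4819i)(-0.4561) = -0.3986i ≠ 0, so the state is entangled.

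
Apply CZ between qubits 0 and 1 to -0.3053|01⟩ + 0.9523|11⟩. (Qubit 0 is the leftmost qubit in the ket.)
-0.3053|01⟩ - 0.9523|11⟩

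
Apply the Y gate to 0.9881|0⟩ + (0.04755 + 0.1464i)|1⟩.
(0.1464 - 0.04755i)|0⟩ + 0.9881i|1⟩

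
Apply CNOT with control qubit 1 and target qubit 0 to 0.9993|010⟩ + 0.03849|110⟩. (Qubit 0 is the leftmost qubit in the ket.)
0.03849|010⟩ + 0.9993|110⟩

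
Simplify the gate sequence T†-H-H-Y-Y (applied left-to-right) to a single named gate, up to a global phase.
T†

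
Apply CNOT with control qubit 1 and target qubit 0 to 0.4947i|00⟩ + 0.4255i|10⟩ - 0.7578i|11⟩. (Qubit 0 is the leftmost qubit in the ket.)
0.4947i|00⟩ - 0.7578i|01⟩ + 0.4255i|10⟩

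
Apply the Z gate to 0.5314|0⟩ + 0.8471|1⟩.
0.5314|0⟩ - 0.8471|1⟩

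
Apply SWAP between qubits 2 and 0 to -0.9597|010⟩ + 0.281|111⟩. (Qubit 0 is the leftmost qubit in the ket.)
-0.9597|010⟩ + 0.281|111⟩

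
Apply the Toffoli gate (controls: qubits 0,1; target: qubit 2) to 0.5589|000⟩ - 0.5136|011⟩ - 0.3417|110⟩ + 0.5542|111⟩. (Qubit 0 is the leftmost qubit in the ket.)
0.5589|000⟩ - 0.5136|011⟩ + 0.5542|110⟩ - 0.3417|111⟩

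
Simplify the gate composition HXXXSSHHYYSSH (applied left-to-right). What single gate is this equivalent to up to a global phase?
Z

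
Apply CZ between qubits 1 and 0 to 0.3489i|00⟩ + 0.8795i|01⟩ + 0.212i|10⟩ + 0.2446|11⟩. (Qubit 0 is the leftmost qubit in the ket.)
0.3489i|00⟩ + 0.8795i|01⟩ + 0.212i|10⟩ - 0.2446|11⟩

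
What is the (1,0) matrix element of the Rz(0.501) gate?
0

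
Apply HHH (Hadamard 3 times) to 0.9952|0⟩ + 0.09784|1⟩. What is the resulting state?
0.7729|0⟩ + 0.6345|1⟩

H² = I, so H^3 = H: a single Hadamard. With (a, b) = (0.9952, 0.09784), H gives ((a + b)/√2, (a − b)/√2) = (0.7729, 0.6345).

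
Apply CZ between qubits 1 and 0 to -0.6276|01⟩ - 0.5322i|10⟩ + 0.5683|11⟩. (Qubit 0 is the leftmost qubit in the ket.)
-0.6276|01⟩ - 0.5322i|10⟩ - 0.5683|11⟩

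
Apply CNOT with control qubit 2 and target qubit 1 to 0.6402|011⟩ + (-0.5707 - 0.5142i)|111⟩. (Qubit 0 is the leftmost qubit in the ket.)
0.6402|001⟩ + (-0.5707 - 0.5142i)|101⟩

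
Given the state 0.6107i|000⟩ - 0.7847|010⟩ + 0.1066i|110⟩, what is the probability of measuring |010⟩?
0.6158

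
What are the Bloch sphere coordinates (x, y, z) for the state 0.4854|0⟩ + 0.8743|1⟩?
(0.8488, 0, -0.5288)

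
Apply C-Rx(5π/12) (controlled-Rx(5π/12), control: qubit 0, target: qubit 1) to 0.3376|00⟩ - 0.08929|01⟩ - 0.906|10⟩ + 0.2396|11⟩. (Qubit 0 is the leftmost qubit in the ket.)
0.3376|00⟩ - 0.08929|01⟩ + (-0.7188 - 0.1459i)|10⟩ + (0.1901 + 0.5515i)|11⟩

C-Rx(5π/12) leaves the control-|0⟩ kets |00⟩, |01⟩ unchanged and applies Rx(5π/12) to qubit 1 on the control-|1⟩ pair (|10⟩, |11⟩).
Rx(5π/12) = [[cos(θ/2), −i·sin(θ/2)], [−i·sin(θ/2), cos(θ/2)]]; θ = 5π/12, cos(θ/2) ≈ 0.793353, sin(θ/2) ≈ 0.608761.
With a = amp(|10⟩) = -0.906 and b = amp(|11⟩) = 0.2396:
new amp(|10⟩) = (0.793353)·a + (-0.608761i)·b = (-0.7188 - 0.1459i)
new amp(|11⟩) = (-0.608761i)·a + (0.793353)·b = (0.1901 + 0.5515i)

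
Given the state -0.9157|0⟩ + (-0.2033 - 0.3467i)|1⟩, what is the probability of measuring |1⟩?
0.1615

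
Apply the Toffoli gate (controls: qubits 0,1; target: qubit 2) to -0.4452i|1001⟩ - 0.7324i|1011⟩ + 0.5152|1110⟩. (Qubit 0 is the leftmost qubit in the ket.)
-0.4452i|1001⟩ - 0.7324i|1011⟩ + 0.5152|1100⟩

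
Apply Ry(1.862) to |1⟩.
-0.8022|0⟩ + 0.597|1⟩

Ry(1.862) = [[cos(θ/2), −sin(θ/2)], [sin(θ/2), cos(θ/2)]]; θ = 1.862, cos(θ/2) ≈ 0.597032, sin(θ/2) ≈ 0.802217.
With a = amp(|0⟩) = 0 and b = amp(|1⟩) = 1:
new amp(|0⟩) = (0.597032)·a + (-0.802217)·b = -0.8022
new amp(|1⟩) = (0.802217)·a + (0.597032)·b = 0.597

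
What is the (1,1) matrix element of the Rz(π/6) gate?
(0.9659 + 0.2588i)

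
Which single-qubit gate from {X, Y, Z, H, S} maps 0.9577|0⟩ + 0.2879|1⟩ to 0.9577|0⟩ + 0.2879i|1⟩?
S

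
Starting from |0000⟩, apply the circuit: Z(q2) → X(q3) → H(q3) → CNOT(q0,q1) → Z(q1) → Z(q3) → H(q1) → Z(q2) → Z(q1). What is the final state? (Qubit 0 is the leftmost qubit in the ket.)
1/2|0000⟩ + 1/2|0001⟩ - 1/2|0100⟩ - 1/2|0101⟩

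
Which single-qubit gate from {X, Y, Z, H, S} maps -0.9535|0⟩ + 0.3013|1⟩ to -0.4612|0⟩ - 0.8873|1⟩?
H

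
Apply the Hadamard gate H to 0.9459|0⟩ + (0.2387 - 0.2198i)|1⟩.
(0.8376 - 0.1554i)|0⟩ + (0.5001 + 0.1554i)|1⟩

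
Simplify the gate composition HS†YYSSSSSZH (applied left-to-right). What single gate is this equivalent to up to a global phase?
X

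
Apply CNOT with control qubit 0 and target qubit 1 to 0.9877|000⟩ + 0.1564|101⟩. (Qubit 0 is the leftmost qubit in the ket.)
0.9877|000⟩ + 0.1564|111⟩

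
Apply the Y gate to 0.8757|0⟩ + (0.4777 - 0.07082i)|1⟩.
(-0.07082 - 0.4777i)|0⟩ + 0.8757i|1⟩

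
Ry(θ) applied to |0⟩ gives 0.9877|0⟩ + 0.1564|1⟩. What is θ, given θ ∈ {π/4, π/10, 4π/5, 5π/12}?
π/10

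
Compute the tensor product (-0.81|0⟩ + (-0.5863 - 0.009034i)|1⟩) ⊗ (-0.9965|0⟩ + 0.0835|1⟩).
0.8072|00⟩ - 0.06764|01⟩ + (0.5842 + 0.009002i)|10⟩ + (-0.04896 - 0.0007543i)|11⟩

amp(|b₁b₂…⟩) = product of the factor amplitudes for bits b₁, b₂, …; only kets whose every factor amplitude is nonzero survive.
|00⟩: (-0.81)(-0.9965) = 0.8072
|01⟩: (-0.81)(0.0835) = -0.06764
|10⟩: (-0.5863 - 0.009034i)(-0.9965) = (0.5842 + 0.009002i)
|11⟩: (-0.5863 - 0.009034i)(0.0835) = (-0.04896 - 0.0007543i)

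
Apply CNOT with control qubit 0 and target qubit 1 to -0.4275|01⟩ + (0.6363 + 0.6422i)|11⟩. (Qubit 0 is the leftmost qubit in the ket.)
-0.4275|01⟩ + (0.6363 + 0.6422i)|10⟩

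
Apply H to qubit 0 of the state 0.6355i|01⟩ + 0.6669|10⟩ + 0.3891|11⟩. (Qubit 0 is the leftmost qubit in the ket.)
0.4716|00⟩ + (0.2751 + 0.4494i)|01⟩ - 0.4716|10⟩ + (-0.2751 + 0.4494i)|11⟩

H on qubit 0 mixes each pair of kets that differ only in qubit 0: amplitudes (a, b) of (|…0…⟩, |…1…⟩) become ((a + b)/√2, (a − b)/√2). Kets absent from the input have amplitude 0.
(|00⟩, |10⟩): (a, b) = (0, 0.6669) → (0.4716, -0.4716)
(|01⟩, |11⟩): (a, b) = (0.6355i, 0.3891) → ((0.2751 + 0.4494i), (-0.2751 + 0.4494i))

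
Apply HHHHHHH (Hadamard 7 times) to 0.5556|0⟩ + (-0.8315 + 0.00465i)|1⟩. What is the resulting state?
(-0.1951 + 0.003288i)|0⟩ + (0.9808 - 0.003288i)|1⟩

H² = I, so H^7 = H: a single Hadamard. With (a, b) = (0.5556, (-0.8315 + 0.00465i)), H gives ((a + b)/√2, (a − b)/√2) = ((-0.1951 + 0.003288i), (0.9808 - 0.003288i)).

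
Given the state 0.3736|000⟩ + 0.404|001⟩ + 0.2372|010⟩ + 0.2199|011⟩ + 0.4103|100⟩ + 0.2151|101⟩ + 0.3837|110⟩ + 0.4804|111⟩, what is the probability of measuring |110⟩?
0.1472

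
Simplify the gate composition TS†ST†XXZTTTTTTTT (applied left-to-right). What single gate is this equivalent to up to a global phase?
Z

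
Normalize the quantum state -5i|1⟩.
-i|1⟩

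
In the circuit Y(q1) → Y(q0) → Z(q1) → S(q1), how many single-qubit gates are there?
4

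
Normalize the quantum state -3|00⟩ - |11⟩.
-0.9487|00⟩ - 0.3162|11⟩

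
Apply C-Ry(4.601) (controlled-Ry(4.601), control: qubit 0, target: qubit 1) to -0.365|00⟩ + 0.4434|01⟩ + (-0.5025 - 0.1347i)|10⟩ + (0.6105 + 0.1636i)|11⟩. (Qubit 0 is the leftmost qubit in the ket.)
-0.365|00⟩ + 0.4434|01⟩ + (-0.1201 - 0.03215i)|10⟩ + (-0.7815 - 0.2095i)|11⟩

C-Ry(4.601) leaves the control-|0⟩ kets |00⟩, |01⟩ unchanged and applies Ry(4.601) to qubit 1 on the control-|1⟩ pair (|10⟩, |11⟩).
Ry(4.601) = [[cos(θ/2), −sin(θ/2)], [sin(θ/2), cos(θ/2)]]; θ = 4.601, cos(θ/2) ≈ -0.666649, sin(θ/2) ≈ 0.745372.
With a = amp(|10⟩) = (-0.5025 - 0.1347i) and b = amp(|11⟩) = (0.6105 + 0.1636i):
new amp(|10⟩) = (-0.666649)·a + (-0.745372)·b = (-0.1201 - 0.03215i)
new amp(|11⟩) = (0.745372)·a + (-0.666649)·b = (-0.7815 - 0.2095i)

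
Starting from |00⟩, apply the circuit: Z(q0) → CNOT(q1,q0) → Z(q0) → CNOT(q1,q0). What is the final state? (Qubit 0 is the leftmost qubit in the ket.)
|00⟩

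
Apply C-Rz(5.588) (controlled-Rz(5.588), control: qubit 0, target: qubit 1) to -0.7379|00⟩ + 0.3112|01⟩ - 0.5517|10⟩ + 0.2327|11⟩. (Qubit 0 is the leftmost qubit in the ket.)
-0.7379|00⟩ + 0.3112|01⟩ + (0.5187 + 0.1879i)|10⟩ + (-0.2188 + 0.07927i)|11⟩

C-Rz(5.588) leaves the control-|0⟩ kets |00⟩, |01⟩ unchanged and applies Rz(5.588) to qubit 1 on the control-|1⟩ pair (|10⟩, |11⟩).
Rz(5.588) = [[e^(−iθ/2), 0], [0, e^(iθ/2)]] with e^(±iθ/2) = cos(θ/2) ± i·sin(θ/2); θ = 5.588, cos(θ/2) ≈ -0.940195, sin(θ/2) ≈ 0.340635.
With a = amp(|10⟩) = -0.5517 and b = amp(|11⟩) = 0.2327:
new amp(|10⟩) = (-0.940195 - 0.340635i)·a = (0.5187 + 0.1879i)
new amp(|11⟩) = (-0.940195 + 0.340635i)·b = (-0.2188 + 0.07927i)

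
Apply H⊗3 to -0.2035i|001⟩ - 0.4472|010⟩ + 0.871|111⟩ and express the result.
(0.1498 - 0.07195i)|000⟩ + (-0.4661 + 0.07195i)|001⟩ + (-0.1498 - 0.07195i)|010⟩ + (0.4661 + 0.07195i)|011⟩ + (-0.4661 - 0.07195i)|100⟩ + (0.1498 + 0.07195i)|101⟩ + (0.4661 - 0.07195i)|110⟩ + (-0.1498 + 0.07195i)|111⟩

H⊗3 gives amp(|y⟩) = (1/2√2) Σ_x (−1)^(x·y) amp(|x⟩), where x·y is the number of positions in which both x and y have a 1.
|000⟩: (-0.2035i - 0.4472 + 0.871)/(2√2) = (0.1498 - 0.07195i)
|001⟩: (0.2035i - 0.4472 - 0.871)/(2√2) = (-0.4661 + 0.07195i)
|010⟩: (-0.2035i + 0.4472 - 0.871)/(2√2) = (-0.1498 - 0.07195i)
|011⟩: (0.2035i + 0.4472 + 0.871)/(2√2) = (0.4661 + 0.07195i)
|100⟩: (-0.2035i - 0.4472 - 0.871)/(2√2) = (-0.4661 - 0.07195i)
|101⟩: (0.2035i - 0.4472 + 0.871)/(2√2) = (0.1498 + 0.07195i)
|110⟩: (-0.2035i + 0.4472 + 0.871)/(2√2) = (0.4661 - 0.07195i)
|111⟩: (0.2035i + 0.4472 - 0.871)/(2√2) = (-0.1498 + 0.07195i)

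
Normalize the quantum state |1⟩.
|1⟩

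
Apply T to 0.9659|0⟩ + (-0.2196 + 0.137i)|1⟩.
0.9659|0⟩ + (-0.2522 - 0.05841i)|1⟩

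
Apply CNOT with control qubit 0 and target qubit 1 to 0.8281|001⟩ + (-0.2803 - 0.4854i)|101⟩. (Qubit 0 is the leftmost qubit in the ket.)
0.8281|001⟩ + (-0.2803 - 0.4854i)|111⟩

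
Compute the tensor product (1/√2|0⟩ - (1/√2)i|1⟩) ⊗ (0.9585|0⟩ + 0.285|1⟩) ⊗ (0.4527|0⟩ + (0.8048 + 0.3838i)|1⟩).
0.3068|000⟩ + (0.5455 + 0.2601i)|001⟩ + 0.09123|010⟩ + (0.1622 + 0.07735i)|011⟩ - 0.3068i|100⟩ + (0.2601 - 0.5455i)|101⟩ - 0.09123i|110⟩ + (0.07735 - 0.1622i)|111⟩

amp(|b₁b₂…⟩) = product of the factor amplitudes for bits b₁, b₂, …; only kets whose every factor amplitude is nonzero survive.
|000⟩: (1/√2)(0.9585)(0.4527) = 0.3068
|001⟩: (1/√2)(0.9585)(0.8048 + 0.3838i) = (0.5455 + 0.2601i)
|010⟩: (1/√2)(0.285)(0.4527) = 0.09123
|011⟩: (1/√2)(0.285)(0.8048 + 0.3838i) = (0.1622 + 0.07735i)
|100⟩: (-(1/√2)i)(0.9585)(0.4527) = -0.3068i
|101⟩: (-(1/√2)i)(0.9585)(0.8048 + 0.3838i) = (0.2601 - 0.5455i)
|110⟩: (-(1/√2)i)(0.285)(0.4527) = -0.09123i
|111⟩: (-(1/√2)i)(0.285)(0.8048 + 0.3838i) = (0.07735 - 0.1622i)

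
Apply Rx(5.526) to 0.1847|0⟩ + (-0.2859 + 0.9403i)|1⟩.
(0.1759 + 0.1057i)|0⟩ + (0.2657 - 0.942i)|1⟩

Rx(5.526) = [[cos(θ/2), −i·sin(θ/2)], [−i·sin(θ/2), cos(θ/2)]]; θ = 5.526, cos(θ/2) ≈ -0.929186, sin(θ/2) ≈ 0.369613.
With a = amp(|0⟩) = 0.1847 and b = amp(|1⟩) = (-0.2859 + 0.9403i):
new amp(|0⟩) = (-0.929186)·a + (-0.369613i)·b = (0.1759 + 0.1057i)
new amp(|1⟩) = (-0.369613i)·a + (-0.929186)·b = (0.2657 - 0.942i)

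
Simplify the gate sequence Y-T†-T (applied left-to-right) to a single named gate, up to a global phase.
Y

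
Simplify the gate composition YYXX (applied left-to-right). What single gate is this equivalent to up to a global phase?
I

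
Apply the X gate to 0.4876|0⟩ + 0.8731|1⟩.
0.8731|0⟩ + 0.4876|1⟩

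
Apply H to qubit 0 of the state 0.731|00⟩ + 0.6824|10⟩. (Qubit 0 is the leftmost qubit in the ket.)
0.9994|00⟩ + 0.03437|10⟩

H on qubit 0 mixes each pair of kets that differ only in qubit 0: amplitudes (a, b) of (|…0…⟩, |…1…⟩) become ((a + b)/√2, (a − b)/√2). Kets absent from the input have amplitude 0.
(|00⟩, |10⟩): (a, b) = (0.731, 0.6824) → (0.9994, 0.03437)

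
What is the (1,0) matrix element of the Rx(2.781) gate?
-0.9838i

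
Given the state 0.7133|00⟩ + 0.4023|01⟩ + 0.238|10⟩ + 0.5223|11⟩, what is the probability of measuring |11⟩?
0.2728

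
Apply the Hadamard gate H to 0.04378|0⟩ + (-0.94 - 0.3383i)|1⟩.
(-0.6337 - 0.2392i)|0⟩ + (0.6956 + 0.2392i)|1⟩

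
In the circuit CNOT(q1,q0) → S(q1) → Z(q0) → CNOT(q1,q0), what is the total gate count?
4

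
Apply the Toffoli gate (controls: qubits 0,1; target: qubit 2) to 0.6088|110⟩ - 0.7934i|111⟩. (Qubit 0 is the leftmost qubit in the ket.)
-0.7934i|110⟩ + 0.6088|111⟩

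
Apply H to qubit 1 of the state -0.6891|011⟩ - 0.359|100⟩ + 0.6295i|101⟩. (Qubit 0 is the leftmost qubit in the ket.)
-0.4873|001⟩ + 0.4873|011⟩ - 0.2539|100⟩ + 0.4451i|101⟩ - 0.2539|110⟩ + 0.4451i|111⟩

H on qubit 1 mixes each pair of kets that differ only in qubit 1: amplitudes (a, b) of (|…0…⟩, |…1…⟩) become ((a + b)/√2, (a − b)/√2). Kets absent from the input have amplitude 0.
(|001⟩, |011⟩): (a, b) = (0, -0.6891) → (-0.4873, 0.4873)
(|100⟩, |110⟩): (a, b) = (-0.359, 0) → (-0.2539, -0.2539)
(|101⟩, |111⟩): (a, b) = (0.6295i, 0) → (0.4451i, 0.4451i)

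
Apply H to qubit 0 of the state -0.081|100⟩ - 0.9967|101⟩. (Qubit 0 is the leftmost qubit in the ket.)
-0.05728|000⟩ - 0.7048|001⟩ + 0.05728|100⟩ + 0.7048|101⟩

H on qubit 0 mixes each pair of kets that differ only in qubit 0: amplitudes (a, b) of (|…0…⟩, |…1…⟩) become ((a + b)/√2, (a − b)/√2). Kets absent from the input have amplitude 0.
(|000⟩, |100⟩): (a, b) = (0, -0.081) → (-0.05728, 0.05728)
(|001⟩, |101⟩): (a, b) = (0, -0.9967) → (-0.7048, 0.7048)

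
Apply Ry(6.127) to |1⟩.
-0.07801|0⟩ - 0.997|1⟩

Ry(6.127) = [[cos(θ/2), −sin(θ/2)], [sin(θ/2), cos(θ/2)]]; θ = 6.127, cos(θ/2) ≈ -0.996952, sin(θ/2) ≈ 0.0780133.
With a = amp(|0⟩) = 0 and b = amp(|1⟩) = 1:
new amp(|0⟩) = (-0.996952)·a + (-0.0780133)·b = -0.07801
new amp(|1⟩) = (0.0780133)·a + (-0.996952)·b = -0.997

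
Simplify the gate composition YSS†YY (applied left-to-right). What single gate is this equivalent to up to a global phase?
Y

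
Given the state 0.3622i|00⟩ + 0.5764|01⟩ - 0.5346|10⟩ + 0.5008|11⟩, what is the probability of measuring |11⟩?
0.2508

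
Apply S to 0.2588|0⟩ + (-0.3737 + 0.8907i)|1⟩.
0.2588|0⟩ + (-0.8907 - 0.3737i)|1⟩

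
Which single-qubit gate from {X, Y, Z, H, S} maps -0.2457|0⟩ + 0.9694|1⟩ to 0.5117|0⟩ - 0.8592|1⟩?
H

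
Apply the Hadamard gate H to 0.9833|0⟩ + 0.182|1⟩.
0.824|0⟩ + 0.5666|1⟩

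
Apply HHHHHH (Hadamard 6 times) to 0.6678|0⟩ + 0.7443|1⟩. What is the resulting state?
0.6678|0⟩ + 0.7443|1⟩

H² = I, so an even number of Hadamards cancels: H^6 = I and the state is unchanged.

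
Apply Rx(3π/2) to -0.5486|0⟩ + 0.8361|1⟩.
(0.3879 - 0.5912i)|0⟩ + (-0.5912 + 0.3879i)|1⟩

Rx(3π/2) = [[cos(θ/2), −i·sin(θ/2)], [−i·sin(θ/2), cos(θ/2)]]; θ = 3π/2, cos(θ/2) ≈ -0.707107, sin(θ/2) ≈ 0.707107.
With a = amp(|0⟩) = -0.5486 and b = amp(|1⟩) = 0.8361:
new amp(|0⟩) = (-0.707107)·a + (-0.707107i)·b = (0.3879 - 0.5912i)
new amp(|1⟩) = (-0.707107i)·a + (-0.707107)·b = (-0.5912 + 0.3879i)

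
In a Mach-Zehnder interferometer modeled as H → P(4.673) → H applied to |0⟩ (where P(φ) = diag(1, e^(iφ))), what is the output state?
(0.4803 - 0.4996i)|0⟩ + (0.5197 + 0.4996i)|1⟩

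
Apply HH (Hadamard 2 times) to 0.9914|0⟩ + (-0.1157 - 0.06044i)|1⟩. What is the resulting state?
0.9914|0⟩ + (-0.1157 - 0.06044i)|1⟩

H² = I, so an even number of Hadamards cancels: H^2 = I and the state is unchanged.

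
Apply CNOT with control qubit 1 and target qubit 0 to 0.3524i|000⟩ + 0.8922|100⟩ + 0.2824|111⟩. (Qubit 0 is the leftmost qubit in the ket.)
0.3524i|000⟩ + 0.2824|011⟩ + 0.8922|100⟩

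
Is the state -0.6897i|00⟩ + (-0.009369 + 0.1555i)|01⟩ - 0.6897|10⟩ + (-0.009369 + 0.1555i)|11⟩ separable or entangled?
Entangled

Writing the state as a|00⟩ + b|01⟩ + c|10⟩ + d|11⟩, it is a product state iff ad − bc = 0.
Here (a, b, c, d) = (-0.6897i, (-0.009369 + 0.1555i), -0.6897, (-0.009369 + 0.1555i)): ad − bc = (-0.6897i)(-0.009369 + 0.1555i) − (-0.009369 + 0.1555i)(-0.6897) = (0.1008 + 0.1137i) ≠ 0, so the state is entangled.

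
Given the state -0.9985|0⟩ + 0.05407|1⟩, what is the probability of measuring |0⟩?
0.997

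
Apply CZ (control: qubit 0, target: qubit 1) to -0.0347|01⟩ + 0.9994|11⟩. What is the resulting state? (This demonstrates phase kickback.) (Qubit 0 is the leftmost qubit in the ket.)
-0.0347|01⟩ - 0.9994|11⟩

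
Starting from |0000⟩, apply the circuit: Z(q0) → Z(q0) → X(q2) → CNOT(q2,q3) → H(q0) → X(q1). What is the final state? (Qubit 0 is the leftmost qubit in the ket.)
1/√2|0111⟩ + 1/√2|1111⟩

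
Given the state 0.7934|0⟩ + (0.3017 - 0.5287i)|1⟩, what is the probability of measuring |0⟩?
0.6295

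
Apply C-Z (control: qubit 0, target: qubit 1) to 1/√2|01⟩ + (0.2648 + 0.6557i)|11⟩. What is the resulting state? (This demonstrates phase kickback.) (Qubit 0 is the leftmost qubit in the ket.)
1/√2|01⟩ + (-0.2648 - 0.6557i)|11⟩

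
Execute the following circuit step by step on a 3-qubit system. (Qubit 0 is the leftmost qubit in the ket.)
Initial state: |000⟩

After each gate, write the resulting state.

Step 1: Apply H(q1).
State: 1/√2|000⟩ + 1/√2|010⟩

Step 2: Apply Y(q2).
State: (1/√2)i|001⟩ + (1/√2)i|011⟩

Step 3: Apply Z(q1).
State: (1/√2)i|001⟩ - (1/√2)i|011⟩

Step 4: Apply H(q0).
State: (1/2)i|001⟩ - (1/2)i|011⟩ + (1/2)i|101⟩ - (1/2)i|111⟩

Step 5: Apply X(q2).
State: (1/2)i|000⟩ - (1/2)i|010⟩ + (1/2)i|100⟩ - (1/2)i|110⟩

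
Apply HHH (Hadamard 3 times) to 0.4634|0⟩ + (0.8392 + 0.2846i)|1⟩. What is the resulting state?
(0.9211 + 0.2012i)|0⟩ + (-0.2657 - 0.2012i)|1⟩

H² = I, so H^3 = H: a single Hadamard. With (a, b) = (0.4634, (0.8392 + 0.2846i)), H gives ((a + b)/√2, (a − b)/√2) = ((0.9211 + 0.2012i), (-0.2657 - 0.2012i)).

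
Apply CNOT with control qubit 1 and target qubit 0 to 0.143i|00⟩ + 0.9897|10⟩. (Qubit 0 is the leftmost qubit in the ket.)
0.143i|00⟩ + 0.9897|10⟩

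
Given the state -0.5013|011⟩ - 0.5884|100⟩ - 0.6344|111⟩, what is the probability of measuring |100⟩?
0.3462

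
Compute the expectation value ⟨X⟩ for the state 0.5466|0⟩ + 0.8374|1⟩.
0.9154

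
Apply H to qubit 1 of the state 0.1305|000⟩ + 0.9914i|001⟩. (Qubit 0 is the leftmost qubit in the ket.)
0.09228|000⟩ + 0.701i|001⟩ + 0.09228|010⟩ + 0.701i|011⟩

H on qubit 1 mixes each pair of kets that differ only in qubit 1: amplitudes (a, b) of (|…0…⟩, |…1…⟩) become ((a + b)/√2, (a − b)/√2). Kets absent from the input have amplitude 0.
(|000⟩, |010⟩): (a, b) = (0.1305, 0) → (0.09228, 0.09228)
(|001⟩, |011⟩): (a, b) = (0.9914i, 0) → (0.701i, 0.701i)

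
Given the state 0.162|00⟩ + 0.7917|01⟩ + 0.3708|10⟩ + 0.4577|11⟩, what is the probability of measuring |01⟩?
0.6268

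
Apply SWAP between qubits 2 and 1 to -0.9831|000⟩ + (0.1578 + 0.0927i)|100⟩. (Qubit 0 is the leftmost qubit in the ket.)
-0.9831|000⟩ + (0.1578 + 0.0927i)|100⟩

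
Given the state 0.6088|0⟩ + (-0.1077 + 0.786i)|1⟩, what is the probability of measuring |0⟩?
0.3706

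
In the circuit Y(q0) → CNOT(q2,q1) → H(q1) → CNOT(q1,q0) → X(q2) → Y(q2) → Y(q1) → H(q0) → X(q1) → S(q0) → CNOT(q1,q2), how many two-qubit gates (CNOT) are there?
3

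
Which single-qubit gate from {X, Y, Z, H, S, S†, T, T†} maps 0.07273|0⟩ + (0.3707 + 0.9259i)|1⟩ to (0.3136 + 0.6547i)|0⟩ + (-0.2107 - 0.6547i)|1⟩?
H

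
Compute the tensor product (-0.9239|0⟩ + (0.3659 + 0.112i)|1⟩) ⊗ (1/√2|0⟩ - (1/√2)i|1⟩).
-0.6533|00⟩ + 0.6533i|01⟩ + (0.2587 + 0.0792i)|10⟩ + (0.0792 - 0.2587i)|11⟩

amp(|b₁b₂…⟩) = product of the factor amplitudes for bits b₁, b₂, …; only kets whose every factor amplitude is nonzero survive.
|00⟩: (-0.9239)(1/√2) = -0.6533
|01⟩: (-0.9239)(-(1/√2)i) = 0.6533i
|10⟩: (0.3659 + 0.112i)(1/√2) = (0.2587 + 0.0792i)
|11⟩: (0.3659 + 0.112i)(-(1/√2)i) = (0.0792 - 0.2587i)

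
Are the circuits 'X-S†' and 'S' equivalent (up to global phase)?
No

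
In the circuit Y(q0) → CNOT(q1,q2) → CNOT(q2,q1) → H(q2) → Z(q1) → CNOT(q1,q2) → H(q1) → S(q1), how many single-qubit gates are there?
5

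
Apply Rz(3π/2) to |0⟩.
(-1/√2 - (1/√2)i)|0⟩

Rz(3π/2) = [[e^(−iθ/2), 0], [0, e^(iθ/2)]] with e^(±iθ/2) = cos(θ/2) ± i·sin(θ/2); θ = 3π/2, cos(θ/2) ≈ -0.707107, sin(θ/2) ≈ 0.707107.
With a = amp(|0⟩) = 1 and b = amp(|1⟩) = 0:
new amp(|0⟩) = (-0.707107 - 0.707107i)·a = (-1/√2 - (1/√2)i)
new amp(|1⟩) = (-0.707107 + 0.707107i)·b = 0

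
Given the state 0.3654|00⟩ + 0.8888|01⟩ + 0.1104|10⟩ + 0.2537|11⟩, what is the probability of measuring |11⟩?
0.06436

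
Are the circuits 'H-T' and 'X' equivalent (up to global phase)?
No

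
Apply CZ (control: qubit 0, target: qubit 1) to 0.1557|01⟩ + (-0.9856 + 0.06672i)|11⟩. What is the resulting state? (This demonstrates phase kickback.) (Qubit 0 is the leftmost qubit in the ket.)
0.1557|01⟩ + (0.9856 - 0.06672i)|11⟩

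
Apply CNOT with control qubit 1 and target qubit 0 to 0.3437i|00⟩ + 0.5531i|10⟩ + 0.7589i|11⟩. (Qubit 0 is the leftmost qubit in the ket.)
0.3437i|00⟩ + 0.7589i|01⟩ + 0.5531i|10⟩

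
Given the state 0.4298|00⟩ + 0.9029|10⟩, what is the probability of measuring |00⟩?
0.1847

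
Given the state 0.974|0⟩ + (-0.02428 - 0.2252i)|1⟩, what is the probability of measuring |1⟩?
0.0513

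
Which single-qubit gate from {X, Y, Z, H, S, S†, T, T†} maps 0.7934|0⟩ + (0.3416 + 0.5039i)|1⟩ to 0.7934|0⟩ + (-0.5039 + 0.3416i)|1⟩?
S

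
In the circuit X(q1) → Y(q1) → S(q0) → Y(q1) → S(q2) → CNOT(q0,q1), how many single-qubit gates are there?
5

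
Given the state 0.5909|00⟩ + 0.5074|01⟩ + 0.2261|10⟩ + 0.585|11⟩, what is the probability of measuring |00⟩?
0.3492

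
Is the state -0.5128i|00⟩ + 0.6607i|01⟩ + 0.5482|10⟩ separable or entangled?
Entangled

Writing the state as a|00⟩ + b|01⟩ + c|10⟩ + d|11⟩, it is a product state iff ad − bc = 0.
Here (a, b, c, d) = (-0.5128i, 0.6607i, 0.5482, 0): ad − bc = (-0.5128i)(0) − (0.6607i)(0.5482) = -0.3622i ≠ 0, so the state is entangled.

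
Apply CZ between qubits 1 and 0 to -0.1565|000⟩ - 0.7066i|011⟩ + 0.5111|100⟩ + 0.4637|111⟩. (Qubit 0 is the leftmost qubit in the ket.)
-0.1565|000⟩ - 0.7066i|011⟩ + 0.5111|100⟩ - 0.4637|111⟩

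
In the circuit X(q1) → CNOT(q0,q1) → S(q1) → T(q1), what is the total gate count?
4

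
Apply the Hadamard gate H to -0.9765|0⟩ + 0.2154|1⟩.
-0.5382|0⟩ - 0.8428|1⟩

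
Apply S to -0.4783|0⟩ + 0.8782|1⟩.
-0.4783|0⟩ + 0.8782i|1⟩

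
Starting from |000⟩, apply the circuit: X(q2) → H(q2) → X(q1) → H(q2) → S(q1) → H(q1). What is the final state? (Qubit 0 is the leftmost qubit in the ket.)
(1/√2)i|001⟩ - (1/√2)i|011⟩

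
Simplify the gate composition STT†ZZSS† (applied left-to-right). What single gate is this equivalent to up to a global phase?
S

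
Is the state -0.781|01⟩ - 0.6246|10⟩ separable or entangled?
Entangled

Writing the state as a|00⟩ + b|01⟩ + c|10⟩ + d|11⟩, it is a product state iff ad − bc = 0.
Here (a, b, c, d) = (0, -0.781, -0.6246, 0): ad − bc = (0)(0) − (-0.781)(-0.6246) = -0.4878 ≠ 0, so the state is entangled.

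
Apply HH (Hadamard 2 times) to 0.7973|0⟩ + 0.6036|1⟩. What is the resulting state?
0.7973|0⟩ + 0.6036|1⟩

H² = I, so an even number of Hadamards cancels: H^2 = I and the state is unchanged.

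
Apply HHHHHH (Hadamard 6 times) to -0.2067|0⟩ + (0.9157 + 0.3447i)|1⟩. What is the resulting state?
-0.2067|0⟩ + (0.9157 + 0.3447i)|1⟩

H² = I, so an even number of Hadamards cancels: H^6 = I and the state is unchanged.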